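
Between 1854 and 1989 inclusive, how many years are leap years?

33

Years divisible by 4: 1856, 1860, …, 1988 — 34 in all.
Of these, 1900 is divisible by 100 but not 400, so not leap.
Leap years: 34 − 1 = 33.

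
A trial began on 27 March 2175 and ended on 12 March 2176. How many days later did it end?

351

March 2175: 31 − 27 = 4 days remain.
Then 11 full months totalling 335 days.
March 1–12, 2176: 12 days.
Total: 4 + 335 + 12 = 351 days.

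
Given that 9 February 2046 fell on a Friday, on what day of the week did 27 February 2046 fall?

Within February 2046: 27 − 9 = 18 days.
18 mod 7 = 4, so 4 days after Friday is Tuesday.

Tuesday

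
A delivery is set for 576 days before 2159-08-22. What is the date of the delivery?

2158-01-23

Count 576 days before August 22, 2159:
January 23, 2158 → January 23, 2159: 365 days.
January 2159: 31 − 23 = 8 days remain.
Then February 2159 (28), March (31), April (30), May (31), June (30), July (31): 28 + 31 + 30 + 31 + 30 + 31 = 181 days.
August 1–22, 2159: 22 days.
Residual: 211 days.
Total: 576 days.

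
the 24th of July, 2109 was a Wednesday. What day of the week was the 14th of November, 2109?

Thursday

July 2109: 31 − 24 = 7 days remain.
Then August (31), September (30), October (31): 31 + 30 + 31 = 92 days.
November 1–14, 2109: 14 days.
Total: 7 + 92 + 14 = 113 days.
113 mod 7 = 1, so 1 day after Wednesday is Thursday.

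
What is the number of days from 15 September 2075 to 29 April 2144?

From September 15, 2075 to September 15, 2143: 68 years, of which 16 contain a Feb 29 — 52×365 + 16×366 = 24836 days.
(2100 is not a leap year (divisible by 100 but not 400).)
September 2143: 30 − 15 = 15 days remain.
Then October (31), November (30), December (31), January (31), February 2144 (29), March (31): 31 + 30 + 31 + 31 + 29 + 31 = 183 days.
April 1–29, 2144: 29 days.
Residual: 227 days.
Total: 25063 days.

25063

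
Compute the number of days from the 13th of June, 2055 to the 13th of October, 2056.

488

June 13, 2055 → June 13, 2056: 366 days (2056 is a leap year).
June 2056: 30 − 13 = 17 days remain.
Then July (31), August (31), September (30): 31 + 31 + 30 = 92 days.
October 1–13, 2056: 13 days.
Residual: 122 days.
Total: 488 days.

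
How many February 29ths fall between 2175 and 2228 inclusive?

Years divisible by 4: 2176, 2180, …, 2228 — 14 in all.
Of these, 2200 is divisible by 100 but not 400, so not leap.
Leap years: 14 − 1 = 13.

13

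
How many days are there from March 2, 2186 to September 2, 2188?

915

March 2, 2186 → March 2, 2187: 365 days.
March 2, 2187 → March 2, 2188: 366 days (2188 is a leap year).
March 2188: 31 − 2 = 29 days remain.
Then April (30), May (31), June (30), July (31), August (31): 30 + 31 + 30 + 31 + 31 = 153 days.
September 1–2, 2188: 2 days.
Residual: 184 days.
Total: 915 days.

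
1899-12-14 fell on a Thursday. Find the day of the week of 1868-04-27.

Monday

Count forward from the earlier date (April 27, 1868) to the later (December 14, 1899):
Day-of-year of April 27, 1868: 118.
Day-of-year of December 14, 1899: 348.
1868 has 366 days, so 366 − 118 = 248 days remain in 1868.
Full years 1869–1898: 23 common + 7 leap = 23×365 + 7×366 = 10957 days.
Total: 248 + 10957 + 348 = 11553 days.
11553 mod 7 = 3, so 3 days before Thursday is Monday.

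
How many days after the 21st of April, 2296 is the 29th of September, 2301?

Day-of-year of April 21, 2296: 112.
Day-of-year of September 29, 2301: 272.
2296 has 366 days, so 366 − 112 = 254 days remain in 2296.
Full years: 2297: 365; 2298: 365; 2299: 365; 2300: 365. Sum = 1460.
Total: 254 + 1460 + 272 = 1986 days.

1986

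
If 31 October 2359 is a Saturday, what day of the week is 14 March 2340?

Count forward from the earlier date (March 14, 2340) to the later (October 31, 2359):
From March 14, 2340 to March 14, 2359: 19 years, of which 4 contain a Feb 29 — 15×365 + 4×366 = 6939 days.
March 2359: 31 − 14 = 17 days remain.
Then April (30), May (31), June (30), July (31), August (31), September (30): 30 + 31 + 30 + 31 + 31 + 30 = 183 days.
October 1–31, 2359: 31 days.
Residual: 231 days.
Total: 7170 days.
7170 mod 7 = 2, so 2 days before Saturday is Thursday.

Thursday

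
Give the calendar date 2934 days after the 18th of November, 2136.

the 30th of November, 2144

Count 2934 days after November 18, 2136:
From November 18, 2136 to November 18, 2144: 8 years, of which 2 contain a Feb 29 — 6×365 + 2×366 = 2922 days.
Within November 2144: 30 − 18 = 12 days.
Total: 2934 days.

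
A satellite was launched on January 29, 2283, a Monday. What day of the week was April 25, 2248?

Tuesday

Count forward from the earlier date (April 25, 2248) to the later (January 29, 2283):
Day-of-year of April 25, 2248: 116.
Day-of-year of January 29, 2283: 29.
2248 has 366 days, so 366 − 116 = 250 days remain in 2248.
Full years 2249–2282: 26 common + 8 leap = 26×365 + 8×366 = 12418 days.
Total: 250 + 12418 + 29 = 12697 days.
12697 mod 7 = 6, so 6 days before Monday is Tuesday.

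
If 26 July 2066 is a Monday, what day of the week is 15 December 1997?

Count forward from the earlier date (December 15, 1997) to the later (July 26, 2066):
Day-of-year of December 15, 1997: 349.
Day-of-year of July 26, 2066: 207.
1997 has 365 days, so 365 − 349 = 16 days remain in 1997.
Full years 1998–2065: 51 common + 17 leap = 51×365 + 17×366 = 24837 days.
Total: 16 + 24837 + 207 = 25060 days.
25060 is a multiple of 7, so 15 December 1997 falls on the same weekday: Monday.

Monday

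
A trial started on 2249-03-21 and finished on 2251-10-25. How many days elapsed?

948

Day-of-year of March 21, 2249: 80.
Day-of-year of October 25, 2251: 298.
2249 has 365 days, so 365 − 80 = 285 days remain in 2249.
Full years: 2250: 365. Sum = 365.
Total: 285 + 365 + 298 = 948 days.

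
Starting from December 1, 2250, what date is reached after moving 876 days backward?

July 8, 2248

Count 876 days before December 1, 2250:
July 8, 2248 → July 8, 2249: 365 days.
July 8, 2249 → July 8, 2250: 365 days.
July 2250: 31 − 8 = 23 days remain.
Then August (31), September (30), October (31), November (30): 31 + 30 + 31 + 30 = 122 days.
December 1, 2250: 1 day.
Residual: 146 days.
Total: 876 days.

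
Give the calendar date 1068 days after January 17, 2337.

December 21, 2339

Count 1068 days after January 17, 2337:
January 17, 2337 → January 17, 2338: 365 days.
January 17, 2338 → January 17, 2339: 365 days.
January 2339: 31 − 17 = 14 days remain.
Then 10 full months totalling 303 days.
December 1–21, 2339: 21 days.
Residual: 338 days.
Total: 1068 days.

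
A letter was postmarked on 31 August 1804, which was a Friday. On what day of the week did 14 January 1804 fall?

Count forward from the earlier date (January 14, 1804) to the later (August 31, 1804):
January 1804: 31 − 14 = 17 days remain.
Then February 1804 (29), March (31), April (30), May (31), June (30), July (31): 29 + 31 + 30 + 31 + 30 + 31 = 182 days.
August 1–31, 1804: 31 days.
Total: 17 + 182 + 31 = 230 days.
230 mod 7 = 6, so 6 days before Friday is Saturday.

Saturday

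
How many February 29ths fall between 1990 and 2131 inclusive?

34

Years divisible by 4: 1992, 1996, …, 2128 — 35 in all.
Of these, 2100 is divisible by 100 but not 400, so not leap.
2000 is divisible by 400, so still leap.
Leap years: 35 − 1 = 34.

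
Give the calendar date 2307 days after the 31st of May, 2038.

the 23rd of September, 2044

Count 2307 days after May 31, 2038:
Day-of-year of May 31, 2038: 151.
Day-of-year of September 23, 2044: 267.
2038 has 365 days, so 365 − 151 = 214 days remain in 2038.
Full years: 2039: 365; 2040: 366; 2041: 365; 2042: 365; 2043: 365. Sum = 1826.
Total: 214 + 1826 + 267 = 2307 days.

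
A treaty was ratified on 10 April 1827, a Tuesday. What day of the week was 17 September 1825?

Saturday

Count forward from the earlier date (September 17, 1825) to the later (April 10, 1827):
September 17, 1825 → September 17, 1826: 365 days.
September 1826: 30 − 17 = 13 days remain.
Then October (31), November (30), December (31), January (31), February 1827 (28), March (31): 31 + 30 + 31 + 31 + 28 + 31 = 182 days.
April 1–10, 1827: 10 days.
Residual: 205 days.
Total: 570 days.
570 mod 7 = 3, so 3 days before Tuesday is Saturday.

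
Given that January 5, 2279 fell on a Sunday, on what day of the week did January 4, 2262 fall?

Count forward from the earlier date (January 4, 2262) to the later (January 5, 2279):
From January 4, 2262 to January 4, 2279: 17 years, of which 4 contain a Feb 29 — 13×365 + 4×366 = 6209 days.
Within January 2279: 5 − 4 = 1 day.
Total: 6210 days.
6210 mod 7 = 1, so 1 day before Sunday is Saturday.

Saturday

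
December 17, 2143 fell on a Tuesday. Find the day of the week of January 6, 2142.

Count forward from the earlier date (January 6, 2142) to the later (December 17, 2143):
Day-of-year of January 6, 2142: 6.
Day-of-year of December 17, 2143: 351.
2142 has 365 days, so 365 − 6 = 359 days remain in 2142.
Total: 359 + 351 = 710 days.
710 mod 7 = 3, so 3 days before Tuesday is Saturday.

Saturday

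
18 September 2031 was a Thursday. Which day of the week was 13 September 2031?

Count forward from the earlier date (September 13, 2031) to the later (September 18, 2031):
Within September 2031: 18 − 13 = 5 days.
5 mod 7 = 5, so 5 days before Thursday is Saturday.

Saturday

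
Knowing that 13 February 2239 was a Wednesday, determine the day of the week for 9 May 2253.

Monday

From February 13, 2239 to February 13, 2253: 14 years, of which 4 contain a Feb 29 — 10×365 + 4×366 = 5114 days.
February 2253: 28 − 13 = 15 days remain (2253 is not a leap year, so February has 28 days).
Then March (31), April (30): 31 + 30 = 61 days.
May 1–9, 2253: 9 days.
Residual: 85 days.
Total: 5199 days.
5199 mod 7 = 5, so 5 days after Wednesday is Monday.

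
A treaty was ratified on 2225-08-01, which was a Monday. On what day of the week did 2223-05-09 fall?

Count forward from the earlier date (May 9, 2223) to the later (August 1, 2225):
May 9, 2223 → May 9, 2224: 366 days (2224 is a leap year).
May 9, 2224 → May 9, 2225: 365 days.
May 2225: 31 − 9 = 22 days remain.
Then June (30), July (31): 30 + 31 = 61 days.
August 1, 2225: 1 day.
Residual: 84 days.
Total: 815 days.
815 mod 7 = 3, so 3 days before Monday is Friday.

Friday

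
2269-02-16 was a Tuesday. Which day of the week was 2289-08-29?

From February 16, 2269 to February 16, 2289: 20 years, of which 5 contain a Feb 29 — 15×365 + 5×366 = 7305 days.
February 2289: 28 − 16 = 12 days remain (2289 is not a leap year, so February has 28 days).
Then March (31), April (30), May (31), June (30), July (31): 31 + 30 + 31 + 30 + 31 = 153 days.
August 1–29, 2289: 29 days.
Residual: 194 days.
Total: 7499 days.
7499 mod 7 = 2, so 2 days after Tuesday is Thursday.

Thursday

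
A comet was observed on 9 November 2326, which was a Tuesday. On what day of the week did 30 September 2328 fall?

Sunday

November 9, 2326 → November 9, 2327: 365 days.
November 2327: 30 − 9 = 21 days remain.
Then 9 full months totalling 275 days.
September 1–30, 2328: 30 days.
Residual: 326 days.
Total: 691 days.
691 mod 7 = 5, so 5 days after Tuesday is Sunday.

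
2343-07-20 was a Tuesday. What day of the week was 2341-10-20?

Monday

Count forward from the earlier date (October 20, 2341) to the later (July 20, 2343):
October 20, 2341 → October 20, 2342: 365 days.
October 2342: 31 − 20 = 11 days remain.
Then November (30), December (31), January (31), February 2343 (28), March (31), April (30), May (31), June (30): 30 + 31 + 31 + 28 + 31 + 30 + 31 + 30 = 242 days.
July 1–20, 2343: 20 days.
Residual: 273 days.
Total: 638 days.
638 mod 7 = 1, so 1 day before Tuesday is Monday.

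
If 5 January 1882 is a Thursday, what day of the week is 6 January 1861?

Count forward from the earlier date (January 6, 1861) to the later (January 5, 1882):
Day-of-year of January 6, 1861: 6.
Day-of-year of January 5, 1882: 5.
1861 has 365 days, so 365 − 6 = 359 days remain in 1861.
Full years 1862–1881: 15 common + 5 leap = 15×365 + 5×366 = 7305 days.
Total: 359 + 7305 + 5 = 7669 days.
7669 mod 7 = 4, so 4 days before Thursday is Sunday.

Sunday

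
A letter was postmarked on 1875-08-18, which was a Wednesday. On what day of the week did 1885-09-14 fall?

From August 18, 1875 to August 18, 1885: 10 years, of which 3 contain a Feb 29 — 7×365 + 3×366 = 3653 days.
August 1885: 31 − 18 = 13 days remain.
September 1–14, 1885: 14 days.
Residual: 27 days.
Total: 3680 days.
3680 mod 7 = 5, so 5 days after Wednesday is Monday.

Monday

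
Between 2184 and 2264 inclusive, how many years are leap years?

20

Years divisible by 4: 2184, 2188, …, 2264 — 21 in all.
Of these, 2200 is divisible by 100 but not 400, so not leap.
Leap years: 21 − 1 = 20.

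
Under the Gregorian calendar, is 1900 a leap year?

No

1900 is not a leap year (divisible by 100 but not 400).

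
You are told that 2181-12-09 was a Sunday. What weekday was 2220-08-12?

From December 9, 2181 to December 9, 2219: 38 years, of which 8 contain a Feb 29 — 30×365 + 8×366 = 13878 days.
(2200 is not a leap year (divisible by 100 but not 400).)
December 2219: 31 − 9 = 22 days remain.
Then January (31), February 2220 (29), March (31), April (30), May (31), June (30), July (31): 31 + 29 + 31 + 30 + 31 + 30 + 31 = 213 days.
August 1–12, 2220: 12 days.
Residual: 247 days.
Total: 14125 days.
14125 mod 7 = 6, so 6 days after Sunday is Saturday.

Saturday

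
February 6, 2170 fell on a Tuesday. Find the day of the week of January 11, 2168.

Monday

Count forward from the earlier date (January 11, 2168) to the later (February 6, 2170):
Day-of-year of January 11, 2168: 11.
Day-of-year of February 6, 2170: 37.
2168 has 366 days, so 366 − 11 = 355 days remain in 2168.
Full years: 2169: 365. Sum = 365.
Total: 355 + 365 + 37 = 757 days.
757 mod 7 = 1, so 1 day before Tuesday is Monday.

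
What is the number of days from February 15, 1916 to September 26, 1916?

February 1916: 29 − 15 = 14 days remain (1916 is a leap year, so February has 29 days).
Then March (31), April (30), May (31), June (30), July (31), August (31): 31 + 30 + 31 + 30 + 31 + 31 = 184 days.
September 1–26, 1916: 26 days.
Total: 14 + 184 + 26 = 224 days.

224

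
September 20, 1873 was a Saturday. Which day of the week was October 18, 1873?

Saturday

September 1873: 30 − 20 = 10 days remain.
October 1–18, 1873: 18 days.
Total: 10 + 18 = 28 days.
28 is a multiple of 7, so October 18, 1873 falls on the same weekday: Saturday.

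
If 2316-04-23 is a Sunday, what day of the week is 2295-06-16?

Sunday

Count forward from the earlier date (June 16, 2295) to the later (April 23, 2316):
From June 16, 2295 to June 16, 2315: 20 years, of which 4 contain a Feb 29 — 16×365 + 4×366 = 7304 days.
(2300 is not a leap year (divisible by 100 but not 400).)
June 2315: 30 − 16 = 14 days remain.
Then 9 full months totalling 275 days.
April 1–23, 2316: 23 days.
Residual: 312 days.
Total: 7616 days.
7616 is a multiple of 7, so 2295-06-16 falls on the same weekday: Sunday.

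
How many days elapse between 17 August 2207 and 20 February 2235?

10049

Day-of-year of August 17, 2207: 229.
Day-of-year of February 20, 2235: 51.
2207 has 365 days, so 365 − 229 = 136 days remain in 2207.
Full years 2208–2234: 20 common + 7 leap = 20×365 + 7×366 = 9862 days.
Total: 136 + 9862 + 51 = 10049 days.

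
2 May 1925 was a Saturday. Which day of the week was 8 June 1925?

Monday

May 1925: 31 − 2 = 29 days remain.
June 1–8, 1925: 8 days.
Total: 29 + 8 = 37 days.
37 mod 7 = 2, so 2 days after Saturday is Monday.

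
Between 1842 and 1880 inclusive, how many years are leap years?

10

Years divisible by 4 in [1842, 1880]: 1844, 1848, 1852, 1856, 1860, 1864, 1868, 1872, 1876, 1880.
No century exceptions apply. Count: 10.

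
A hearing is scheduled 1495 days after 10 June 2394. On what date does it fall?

14 July 2398

Count 1495 days after June 10, 2394:
June 10, 2394 → June 10, 2395: 365 days.
June 10, 2395 → June 10, 2396: 366 days (2396 is a leap year).
June 10, 2396 → June 10, 2397: 365 days.
June 10, 2397 → June 10, 2398: 365 days.
June 2398: 30 − 10 = 20 days remain.
July 1–14, 2398: 14 days.
Residual: 34 days.
Total: 1495 days.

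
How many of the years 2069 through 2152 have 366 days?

20

Years divisible by 4: 2072, 2076, …, 2152 — 21 in all.
Of these, 2100 is divisible by 100 but not 400, so not leap.
Leap years: 21 − 1 = 20.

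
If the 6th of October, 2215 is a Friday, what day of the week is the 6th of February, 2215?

Count forward from the earlier date (February 6, 2215) to the later (October 6, 2215):
February 2215: 28 − 6 = 22 days remain (2215 is not a leap year, so February has 28 days).
Then March (31), April (30), May (31), June (30), July (31), August (31), September (30): 31 + 30 + 31 + 30 + 31 + 31 + 30 = 214 days.
October 1–6, 2215: 6 days.
Total: 22 + 214 + 6 = 242 days.
242 mod 7 = 4, so 4 days before Friday is Monday.

Monday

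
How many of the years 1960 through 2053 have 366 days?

Years divisible by 4: 1960, 1964, …, 2052 — 24 in all.
2000 is divisible by 400, so still leap.
No century exceptions apply. Count: 24.

24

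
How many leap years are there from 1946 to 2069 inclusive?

31

Years divisible by 4: 1948, 1952, …, 2068 — 31 in all.
2000 is divisible by 400, so still leap.
No century exceptions apply. Count: 31.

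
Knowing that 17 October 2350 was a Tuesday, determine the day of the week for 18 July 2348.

Sunday

Count forward from the earlier date (July 18, 2348) to the later (October 17, 2350):
Day-of-year of July 18, 2348: 200.
Day-of-year of October 17, 2350: 290.
2348 has 366 days, so 366 − 200 = 166 days remain in 2348.
Full years: 2349: 365. Sum = 365.
Total: 166 + 365 + 290 = 821 days.
821 mod 7 = 2, so 2 days before Tuesday is Sunday.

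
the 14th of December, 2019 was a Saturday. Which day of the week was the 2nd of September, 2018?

Sunday

Count forward from the earlier date (September 2, 2018) to the later (December 14, 2019):
Day-of-year of September 2, 2018: 245.
Day-of-year of December 14, 2019: 348.
2018 has 365 days, so 365 − 245 = 120 days remain in 2018.
Total: 120 + 348 = 468 days.
468 mod 7 = 6, so 6 days before Saturday is Sunday.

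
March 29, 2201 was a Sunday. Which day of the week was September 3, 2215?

Sunday

Day-of-year of March 29, 2201: 88.
Day-of-year of September 3, 2215: 246.
2201 has 365 days, so 365 − 88 = 277 days remain in 2201.
Full years 2202–2214: 10 common + 3 leap = 10×365 + 3×366 = 4748 days.
Total: 277 + 4748 + 246 = 5271 days.
5271 is a multiple of 7, so September 3, 2215 falls on the same weekday: Sunday.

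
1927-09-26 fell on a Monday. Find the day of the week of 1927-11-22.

September 1927: 30 − 26 = 4 days remain.
Then October (31): 31 days.
November 1–22, 1927: 22 days.
Total: 4 + 31 + 22 = 57 days.
57 mod 7 = 1, so 1 day after Monday is Tuesday.

Tuesday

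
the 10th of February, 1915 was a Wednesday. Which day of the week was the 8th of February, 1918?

February 10, 1915 → February 10, 1916: 365 days.
February 10, 1916 → February 10, 1917: 366 days (1916 is a leap year).
February 1917: 28 − 10 = 18 days remain (1917 is not a leap year, so February has 28 days).
Then 11 full months totalling 337 days.
February 1–8, 1918: 8 days (1918 is not a leap year).
Residual: 363 days.
Total: 1094 days.
1094 mod 7 = 2, so 2 days after Wednesday is Friday.

Friday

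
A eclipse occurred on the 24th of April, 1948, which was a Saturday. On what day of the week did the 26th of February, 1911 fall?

Sunday

Count forward from the earlier date (February 26, 1911) to the later (April 24, 1948):
Day-of-year of February 26, 1911: 57.
Day-of-year of April 24, 1948: 115.
1911 has 365 days, so 365 − 57 = 308 days remain in 1911.
Full years 1912–1947: 27 common + 9 leap = 27×365 + 9×366 = 13149 days.
Total: 308 + 13149 + 115 = 13572 days.
13572 mod 7 = 6, so 6 days before Saturday is Sunday.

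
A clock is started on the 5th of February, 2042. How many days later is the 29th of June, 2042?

144

February 2042: 28 − 5 = 23 days remain (2042 is not a leap year, so February has 28 days).
Then March (31), April (30), May (31): 31 + 30 + 31 = 92 days.
June 1–29, 2042: 29 days.
Total: 23 + 92 + 29 = 144 days.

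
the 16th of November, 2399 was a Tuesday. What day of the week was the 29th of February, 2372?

Tuesday

Count forward from the earlier date (February 29, 2372) to the later (November 16, 2399):
Day-of-year of February 29, 2372: 60.
Day-of-year of November 16, 2399: 320.
2372 has 366 days, so 366 − 60 = 306 days remain in 2372.
Full years 2373–2398: 20 common + 6 leap = 20×365 + 6×366 = 9496 days.
Total: 306 + 9496 + 320 = 10122 days.
10122 is a multiple of 7, so the 29th of February, 2372 falls on the same weekday: Tuesday.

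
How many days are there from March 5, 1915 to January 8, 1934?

From March 5, 1915 to March 5, 1933: 18 years, of which 5 contain a Feb 29 — 13×365 + 5×366 = 6575 days.
March 1933: 31 − 5 = 26 days remain.
Then 9 full months totalling 275 days.
January 1–8, 1934: 8 days.
Residual: 309 days.
Total: 6884 days.

6884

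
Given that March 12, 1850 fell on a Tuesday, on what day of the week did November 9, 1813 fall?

Tuesday

Count forward from the earlier date (November 9, 1813) to the later (March 12, 1850):
Day-of-year of November 9, 1813: 313.
Day-of-year of March 12, 1850: 71.
1813 has 365 days, so 365 − 313 = 52 days remain in 1813.
Full years 1814–1849: 27 common + 9 leap = 27×365 + 9×366 = 13149 days.
Total: 52 + 13149 + 71 = 13272 days.
13272 is a multiple of 7, so November 9, 1813 falls on the same weekday: Tuesday.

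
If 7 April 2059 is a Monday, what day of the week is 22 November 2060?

Monday

April 7, 2059 → April 7, 2060: 366 days (2060 is a leap year).
April 2060: 30 − 7 = 23 days remain.
Then May (31), June (30), July (31), August (31), September (30), October (31): 31 + 30 + 31 + 31 + 30 + 31 = 184 days.
November 1–22, 2060: 22 days.
Residual: 229 days.
Total: 595 days.
595 is a multiple of 7, so 22 November 2060 falls on the same weekday: Monday.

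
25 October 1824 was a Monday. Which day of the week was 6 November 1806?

Count forward from the earlier date (November 6, 1806) to the later (October 25, 1824):
From November 6, 1806 to November 6, 1823: 17 years, of which 4 contain a Feb 29 — 13×365 + 4×366 = 6209 days.
November 1823: 30 − 6 = 24 days remain.
Then 10 full months totalling 305 days.
October 1–25, 1824: 25 days.
Residual: 354 days.
Total: 6563 days.
6563 mod 7 = 4, so 4 days before Monday is Thursday.

Thursday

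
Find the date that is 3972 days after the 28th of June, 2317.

the 13th of May, 2328

Count 3972 days after June 28, 2317:
From June 28, 2317 to June 28, 2327: 10 years, of which 2 contain a Feb 29 — 8×365 + 2×366 = 3652 days.
June 2327: 30 − 28 = 2 days remain.
Then 10 full months totalling 305 days.
May 1–13, 2328: 13 days.
Residual: 320 days.
Total: 3972 days.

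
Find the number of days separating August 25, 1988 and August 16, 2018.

10948

From August 25, 1988 to August 25, 2017: 29 years, of which 7 contain a Feb 29 — 22×365 + 7×366 = 10592 days.
(2000 is a leap year (divisible by 400).)
August 2017: 31 − 25 = 6 days remain.
Then 11 full months totalling 334 days.
August 1–16, 2018: 16 days.
Residual: 356 days.
Total: 10948 days.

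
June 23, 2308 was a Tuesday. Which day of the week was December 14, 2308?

Monday

June 2308: 30 − 23 = 7 days remain.
Then July (31), August (31), September (30), October (31), November (30): 31 + 31 + 30 + 31 + 30 = 153 days.
December 1–14, 2308: 14 days.
Total: 7 + 153 + 14 = 174 days.
174 mod 7 = 6, so 6 days after Tuesday is Monday.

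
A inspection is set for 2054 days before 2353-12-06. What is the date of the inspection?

2348-04-22

Count 2054 days before December 6, 2353:
Day-of-year of April 22, 2348: 113.
Day-of-year of December 6, 2353: 340.
2348 has 366 days, so 366 − 113 = 253 days remain in 2348.
Full years: 2349: 365; 2350: 365; 2351: 365; 2352: 366. Sum = 1461.
Total: 253 + 1461 + 340 = 2054 days.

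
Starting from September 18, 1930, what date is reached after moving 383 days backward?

August 31, 1929

Count 383 days before September 18, 1930:
Day-of-year of August 31, 1929: 243.
Day-of-year of September 18, 1930: 261.
1929 has 365 days, so 365 − 243 = 122 days remain in 1929.
Total: 122 + 261 = 383 days.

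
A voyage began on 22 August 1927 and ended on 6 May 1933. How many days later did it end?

2084

Day-of-year of August 22, 1927: 234.
Day-of-year of May 6, 1933: 126.
1927 has 365 days, so 365 − 234 = 131 days remain in 1927.
Full years: 1928: 366; 1929: 365; 1930: 365; 1931: 365; 1932: 366. Sum = 1827.
Total: 131 + 1827 + 126 = 2084 days.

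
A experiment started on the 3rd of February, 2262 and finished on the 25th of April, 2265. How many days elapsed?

February 3, 2262 → February 3, 2263: 365 days.
February 3, 2263 → February 3, 2264: 365 days.
February 3, 2264 → February 3, 2265: 366 days (2264 is a leap year).
February 2265: 28 − 3 = 25 days remain (2265 is not a leap year, so February has 28 days).
Then March (31): 31 days.
April 1–25, 2265: 25 days.
Residual: 81 days.
Total: 1177 days.

1177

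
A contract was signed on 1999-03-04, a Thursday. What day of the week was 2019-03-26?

Tuesday

Day-of-year of March 4, 1999: 63.
Day-of-year of March 26, 2019: 85.
1999 has 365 days, so 365 − 63 = 302 days remain in 1999.
Full years 2000–2018: 14 common + 5 leap = 14×365 + 5×366 = 6940 days.
Total: 302 + 6940 + 85 = 7327 days.
7327 mod 7 = 5, so 5 days after Thursday is Tuesday.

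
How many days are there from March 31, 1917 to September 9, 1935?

6736

Day-of-year of March 31, 1917: 90.
Day-of-year of September 9, 1935: 252.
1917 has 365 days, so 365 − 90 = 275 days remain in 1917.
Full years 1918–1934: 13 common + 4 leap = 13×365 + 4×366 = 6209 days.
Total: 275 + 6209 + 252 = 6736 days.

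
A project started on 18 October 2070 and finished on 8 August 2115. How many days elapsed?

16364

Day-of-year of October 18, 2070: 291.
Day-of-year of August 8, 2115: 220.
2070 has 365 days, so 365 − 291 = 74 days remain in 2070.
Full years 2071–2114: 34 common + 10 leap = 34×365 + 10×366 = 16070 days.
Total: 74 + 16070 + 220 = 16364 days.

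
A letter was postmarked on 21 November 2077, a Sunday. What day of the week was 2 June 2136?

Day-of-year of November 21, 2077: 325.
Day-of-year of June 2, 2136: 154.
2077 has 365 days, so 365 − 325 = 40 days remain in 2077.
Full years 2078–2135: 45 common + 13 leap = 45×365 + 13×366 = 21183 days.
Total: 40 + 21183 + 154 = 21377 days.
21377 mod 7 = 6, so 6 days after Sunday is Saturday.

Saturday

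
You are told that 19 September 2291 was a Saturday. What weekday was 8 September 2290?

Count forward from the earlier date (September 8, 2290) to the later (September 19, 2291):
Day-of-year of September 8, 2290: 251.
Day-of-year of September 19, 2291: 262.
2290 has 365 days, so 365 − 251 = 114 days remain in 2290.
Total: 114 + 262 = 376 days.
376 mod 7 = 5, so 5 days before Saturday is Monday.

Monday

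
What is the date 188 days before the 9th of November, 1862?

the 5th of May, 1862

Count 188 days before November 9, 1862:
May 1862: 31 − 5 = 26 days remain.
Then June (30), July (31), August (31), September (30), October (31): 30 + 31 + 31 + 30 + 31 = 153 days.
November 1–9, 1862: 9 days.
Total: 26 + 153 + 9 = 188 days.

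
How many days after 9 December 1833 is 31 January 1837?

December 9, 1833 → December 9, 1834: 365 days.
December 9, 1834 → December 9, 1835: 365 days.
December 9, 1835 → December 9, 1836: 366 days (1836 is a leap year).
December 1836: 31 − 9 = 22 days remain.
January 1–31, 1837: 31 days.
Residual: 53 days.
Total: 1149 days.

1149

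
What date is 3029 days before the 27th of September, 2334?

the 12th of June, 2326

Count 3029 days before September 27, 2334:
Day-of-year of June 12, 2326: 163.
Day-of-year of September 27, 2334: 270.
2326 has 365 days, so 365 − 163 = 202 days remain in 2326.
Full years 2327–2333: 5 common + 2 leap = 5×365 + 2×366 = 2557 days.
Total: 202 + 2557 + 270 = 3029 days.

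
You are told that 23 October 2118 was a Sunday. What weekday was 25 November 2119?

October 23, 2118 → October 23, 2119: 365 days.
October 2119: 31 − 23 = 8 days remain.
November 1–25, 2119: 25 days.
Residual: 33 days.
Total: 398 days.
398 mod 7 = 6, so 6 days after Sunday is Saturday.

Saturday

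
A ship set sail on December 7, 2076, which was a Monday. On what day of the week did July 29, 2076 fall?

Wednesday

Count forward from the earlier date (July 29, 2076) to the later (December 7, 2076):
July 2076: 31 − 29 = 2 days remain.
Then August (31), September (30), October (31), November (30): 31 + 30 + 31 + 30 = 122 days.
December 1–7, 2076: 7 days.
Total: 2 + 122 + 7 = 131 days.
131 mod 7 = 5, so 5 days before Monday is Wednesday.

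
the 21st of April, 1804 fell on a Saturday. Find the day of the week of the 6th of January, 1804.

Count forward from the earlier date (January 6, 1804) to the later (April 21, 1804):
January 1804: 31 − 6 = 25 days remain.
Then February 1804 (29), March (31): 29 + 31 = 60 days.
April 1–21, 1804: 21 days.
Total: 25 + 60 + 21 = 106 days.
106 mod 7 = 1, so 1 day before Saturday is Friday.

Friday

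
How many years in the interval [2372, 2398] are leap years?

7

Years divisible by 4 in [2372, 2398]: 2372, 2376, 2380, 2384, 2388, 2392, 2396.
No century exceptions apply. Count: 7.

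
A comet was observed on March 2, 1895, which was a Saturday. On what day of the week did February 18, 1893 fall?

Saturday

Count forward from the earlier date (February 18, 1893) to the later (March 2, 1895):
Day-of-year of February 18, 1893: 49.
Day-of-year of March 2, 1895: 61.
1893 has 365 days, so 365 − 49 = 316 days remain in 1893.
Full years: 1894: 365. Sum = 365.
Total: 316 + 365 + 61 = 742 days.
742 is a multiple of 7, so February 18, 1893 falls on the same weekday: Saturday.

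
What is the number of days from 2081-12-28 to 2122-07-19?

Day-of-year of December 28, 2081: 362.
Day-of-year of July 19, 2122: 200.
2081 has 365 days, so 365 − 362 = 3 days remain in 2081.
Full years 2082–2121: 31 common + 9 leap = 31×365 + 9×366 = 14609 days.
Total: 3 + 14609 + 200 = 14812 days.

14812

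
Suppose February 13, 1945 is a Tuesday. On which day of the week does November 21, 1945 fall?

Wednesday

February 1945: 28 − 13 = 15 days remain (1945 is not a leap year, so February has 28 days).
Then March (31), April (30), May (31), June (30), July (31), August (31), September (30), October (31): 31 + 30 + 31 + 30 + 31 + 31 + 30 + 31 = 245 days.
November 1–21, 1945: 21 days.
Total: 15 + 245 + 21 = 281 days.
281 mod 7 = 1, so 1 day after Tuesday is Wednesday.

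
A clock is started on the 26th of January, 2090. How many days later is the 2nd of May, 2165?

From January 26, 2090 to January 26, 2165: 75 years, of which 18 contain a Feb 29 — 57×365 + 18×366 = 27393 days.
(2100 is not a leap year (divisible by 100 but not 400).)
January 2165: 31 − 26 = 5 days remain.
Then February 2165 (28), March (31), April (30): 28 + 31 + 30 = 89 days.
May 1–2, 2165: 2 days.
Residual: 96 days.
Total: 27489 days.

27489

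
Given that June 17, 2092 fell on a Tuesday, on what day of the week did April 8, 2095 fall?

Day-of-year of June 17, 2092: 169.
Day-of-year of April 8, 2095: 98.
2092 has 366 days, so 366 − 169 = 197 days remain in 2092.
Full years: 2093: 365; 2094: 365. Sum = 730.
Total: 197 + 730 + 98 = 1025 days.
1025 mod 7 = 3, so 3 days after Tuesday is Friday.

Friday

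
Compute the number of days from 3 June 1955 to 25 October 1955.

144

June 1955: 30 − 3 = 27 days remain.
Then July (31), August (31), September (30): 31 + 31 + 30 = 92 days.
October 1–25, 1955: 25 days.
Total: 27 + 92 + 25 = 144 days.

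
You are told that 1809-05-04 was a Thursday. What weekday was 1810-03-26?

Monday

May 1809: 31 − 4 = 27 days remain.
Then 9 full months totalling 273 days.
March 1–26, 1810: 26 days.
Residual: 326 days.
Total: 326 days.
326 mod 7 = 4, so 4 days after Thursday is Monday.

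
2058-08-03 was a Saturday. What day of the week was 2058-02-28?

Thursday

Count forward from the earlier date (February 28, 2058) to the later (August 3, 2058):
February 2058: 28 − 28 = 0 days remain (2058 is not a leap year, so February has 28 days).
Then March (31), April (30), May (31), June (30), July (31): 31 + 30 + 31 + 30 + 31 = 153 days.
August 1–3, 2058: 3 days.
Total: 0 + 153 + 3 = 156 days.
156 mod 7 = 2, so 2 days before Saturday is Thursday.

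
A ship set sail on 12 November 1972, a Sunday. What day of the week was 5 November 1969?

Wednesday

Count forward from the earlier date (November 5, 1969) to the later (November 12, 1972):
Day-of-year of November 5, 1969: 309.
Day-of-year of November 12, 1972: 317.
1969 has 365 days, so 365 − 309 = 56 days remain in 1969.
Full years: 1970: 365; 1971: 365. Sum = 730.
Total: 56 + 730 + 317 = 1103 days.
1103 mod 7 = 4, so 4 days before Sunday is Wednesday.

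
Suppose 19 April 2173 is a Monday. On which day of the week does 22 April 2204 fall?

From April 19, 2173 to April 19, 2204: 31 years, of which 7 contain a Feb 29 — 24×365 + 7×366 = 11322 days.
(2200 is not a leap year (divisible by 100 but not 400).)
Within April 2204: 22 − 19 = 3 days.
Total: 11325 days.
11325 mod 7 = 6, so 6 days after Monday is Sunday.

Sunday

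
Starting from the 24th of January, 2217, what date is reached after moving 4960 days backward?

the 27th of June, 2203

Count 4960 days before January 24, 2217:
Day-of-year of June 27, 2203: 178.
Day-of-year of January 24, 2217: 24.
2203 has 365 days, so 365 − 178 = 187 days remain in 2203.
Full years 2204–2216: 9 common + 4 leap = 9×365 + 4×366 = 4749 days.
Total: 187 + 4749 + 24 = 4960 days.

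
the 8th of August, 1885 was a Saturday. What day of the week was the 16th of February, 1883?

Friday

Count forward from the earlier date (February 16, 1883) to the later (August 8, 1885):
February 16, 1883 → February 16, 1884: 365 days.
February 16, 1884 → February 16, 1885: 366 days (1884 is a leap year).
February 1885: 28 − 16 = 12 days remain (1885 is not a leap year, so February has 28 days).
Then March (31), April (30), May (31), June (30), July (31): 31 + 30 + 31 + 30 + 31 = 153 days.
August 1–8, 1885: 8 days.
Residual: 173 days.
Total: 904 days.
904 mod 7 = 1, so 1 day before Saturday is Friday.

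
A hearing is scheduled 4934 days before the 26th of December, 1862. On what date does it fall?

the 23rd of June, 1849

Count 4934 days before December 26, 1862:
From June 23, 1849 to June 23, 1862: 13 years, of which 3 contain a Feb 29 — 10×365 + 3×366 = 4748 days.
June 1862: 30 − 23 = 7 days remain.
Then July (31), August (31), September (30), October (31), November (30): 31 + 31 + 30 + 31 + 30 = 153 days.
December 1–26, 1862: 26 days.
Residual: 186 days.
Total: 4934 days.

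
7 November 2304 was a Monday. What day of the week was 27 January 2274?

Count forward from the earlier date (January 27, 2274) to the later (November 7, 2304):
From January 27, 2274 to January 27, 2304: 30 years, of which 6 contain a Feb 29 — 24×365 + 6×366 = 10956 days.
(2300 is not a leap year (divisible by 100 but not 400).)
January 2304: 31 − 27 = 4 days remain.
Then 9 full months totalling 274 days.
November 1–7, 2304: 7 days.
Residual: 285 days.
Total: 11241 days.
11241 mod 7 = 6, so 6 days before Monday is Tuesday.

Tuesday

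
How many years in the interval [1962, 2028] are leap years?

17

Years divisible by 4: 1964, 1968, …, 2028 — 17 in all.
2000 is divisible by 400, so still leap.
No century exceptions apply. Count: 17.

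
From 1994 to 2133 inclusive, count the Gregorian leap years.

Years divisible by 4: 1996, 2000, …, 2132 — 35 in all.
Of these, 2100 is divisible by 100 but not 400, so not leap.
2000 is divisible by 400, so still leap.
Leap years: 35 − 1 = 34.

34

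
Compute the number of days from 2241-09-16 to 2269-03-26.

10053

From September 16, 2241 to September 16, 2268: 27 years, of which 7 contain a Feb 29 — 20×365 + 7×366 = 9862 days.
September 2268: 30 − 16 = 14 days remain.
Then October (31), November (30), December (31), January (31), February 2269 (28): 31 + 30 + 31 + 31 + 28 = 151 days.
March 1–26, 2269: 26 days.
Residual: 191 days.
Total: 10053 days.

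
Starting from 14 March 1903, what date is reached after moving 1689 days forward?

28 October 1907

Count 1689 days after March 14, 1903:
Day-of-year of March 14, 1903: 73.
Day-of-year of October 28, 1907: 301.
1903 has 365 days, so 365 − 73 = 292 days remain in 1903.
Full years: 1904: 366; 1905: 365; 1906: 365. Sum = 1096.
Total: 292 + 1096 + 301 = 1689 days.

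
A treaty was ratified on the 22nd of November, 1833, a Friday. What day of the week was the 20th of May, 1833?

Monday

Count forward from the earlier date (May 20, 1833) to the later (November 22, 1833):
May 1833: 31 − 20 = 11 days remain.
Then June (30), July (31), August (31), September (30), October (31): 30 + 31 + 31 + 30 + 31 = 153 days.
November 1–22, 1833: 22 days.
Total: 11 + 153 + 22 = 186 days.
186 mod 7 = 4, so 4 days before Friday is Monday.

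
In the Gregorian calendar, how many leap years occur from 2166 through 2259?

22

Years divisible by 4: 2168, 2172, …, 2256 — 23 in all.
Of these, 2200 is divisible by 100 but not 400, so not leap.
Leap years: 23 − 1 = 22.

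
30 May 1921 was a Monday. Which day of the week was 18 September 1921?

Sunday

May 1921: 31 − 30 = 1 day remains.
Then June (30), July (31), August (31): 30 + 31 + 31 = 92 days.
September 1–18, 1921: 18 days.
Total: 1 + 92 + 18 = 111 days.
111 mod 7 = 6, so 6 days after Monday is Sunday.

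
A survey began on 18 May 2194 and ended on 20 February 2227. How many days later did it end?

11965

Day-of-year of May 18, 2194: 138.
Day-of-year of February 20, 2227: 51.
2194 has 365 days, so 365 − 138 = 227 days remain in 2194.
Full years 2195–2226: 25 common + 7 leap = 25×365 + 7×366 = 11687 days.
Total: 227 + 11687 + 51 = 11965 days.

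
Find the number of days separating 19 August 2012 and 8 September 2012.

August 2012: 31 − 19 = 12 days remain.
September 1–8, 2012: 8 days.
Total: 12 + 8 = 20 days.

20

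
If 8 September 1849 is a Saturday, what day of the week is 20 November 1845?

Thursday

Count forward from the earlier date (November 20, 1845) to the later (September 8, 1849):
November 20, 1845 → November 20, 1846: 365 days.
November 20, 1846 → November 20, 1847: 365 days.
November 20, 1847 → November 20, 1848: 366 days (1848 is a leap year).
November 1848: 30 − 20 = 10 days remain.
Then 9 full months totalling 274 days.
September 1–8, 1849: 8 days.
Residual: 292 days.
Total: 1388 days.
1388 mod 7 = 2, so 2 days before Saturday is Thursday.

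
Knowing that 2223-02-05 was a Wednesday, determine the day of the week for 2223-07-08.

February 2223: 28 − 5 = 23 days remain (2223 is not a leap year, so February has 28 days).
Then March (31), April (30), May (31), June (30): 31 + 30 + 31 + 30 = 122 days.
July 1–8, 2223: 8 days.
Total: 23 + 122 + 8 = 153 days.
153 mod 7 = 6, so 6 days after Wednesday is Tuesday.

Tuesday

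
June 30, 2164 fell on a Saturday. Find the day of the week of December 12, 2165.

Thursday

June 2164: 30 − 30 = 0 days remain.
Then 17 full months totalling 518 days.
December 1–12, 2165: 12 days.
Total: 0 + 518 + 12 = 530 days.
530 mod 7 = 5, so 5 days after Saturday is Thursday.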